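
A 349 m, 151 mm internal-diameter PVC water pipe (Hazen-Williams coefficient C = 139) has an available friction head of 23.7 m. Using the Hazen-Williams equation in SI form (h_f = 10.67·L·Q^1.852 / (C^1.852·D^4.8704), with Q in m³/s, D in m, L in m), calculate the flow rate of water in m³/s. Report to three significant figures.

Rearranging: Q = [h_f·C^1.852·D^4.8704 / (10.67·L)]^(1/1.852)
Q = [23.7·139^1.852·0.151^4.8704 / (10.67·349)]^0.540 = 0.06281 m³/s

Q ≈ 0.0628 m³/s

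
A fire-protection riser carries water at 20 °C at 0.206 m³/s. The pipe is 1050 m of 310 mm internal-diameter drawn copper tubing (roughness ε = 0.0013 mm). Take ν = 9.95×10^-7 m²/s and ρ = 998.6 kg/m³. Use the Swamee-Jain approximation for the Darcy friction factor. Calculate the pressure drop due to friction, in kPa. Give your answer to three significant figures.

V = 4Q/(πD²) = 4·0.206/(π·0.310²) = 2.729 m/s
Re = VD/ν = 2.729·0.310/9.95×10^-7 = 8.50×10^5 → turbulent
ε/D = 0.0013/310 = 4.19×10^-6
Swamee-Jain: f = 0.01203
h_f = f(L/D)V²/(2g) = 0.01203·(1050/0.310)·2.729²/(2·9.81) = 15.46 m
Δp = ρg·h_f = 998.6·9.81·15.46 = 151.5 kPa

Δp ≈ 151 kPa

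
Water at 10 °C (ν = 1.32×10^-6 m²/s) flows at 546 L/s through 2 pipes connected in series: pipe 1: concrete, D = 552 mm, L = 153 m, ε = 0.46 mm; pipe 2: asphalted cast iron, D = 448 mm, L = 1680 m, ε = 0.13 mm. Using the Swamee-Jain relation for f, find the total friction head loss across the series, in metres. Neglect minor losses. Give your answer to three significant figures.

Pipe 1: V = 2.282 m/s, Re = 9.54×10^5, ε/D = 8.33×10^-4, f = 0.01925, h_1 = f(L/D)V²/2g = 1.416 m
Pipe 2: V = 3.464 m/s, Re = 1.18×10^6, ε/D = 2.90×10^-4, f = 0.01556, h_2 = f(L/D)V²/2g = 35.69 m
Series → Q common, losses add: H = Σh = 37.10 m

H ≈ 37.1 m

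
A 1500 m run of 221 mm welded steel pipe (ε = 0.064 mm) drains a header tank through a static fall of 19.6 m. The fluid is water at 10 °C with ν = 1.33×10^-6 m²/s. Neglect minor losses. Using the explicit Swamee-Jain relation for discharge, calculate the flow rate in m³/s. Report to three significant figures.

Swamee-Jain (Type II): Q = -0.965·√(gD⁵h_f/L)·ln[ε/(3.7D) + √(3.17ν²L/(gD³h_f))]
√(gD⁵h_f/L) = √(9.81·0.221⁵·19.6/1500) = 0.008220
ε/(3.7D) = 7.83×10^-5; √(3.17ν²L/(gD³h_f)) = 6.37×10^-5
Q = -0.965·0.008220·ln(1.419×10^-4) = 0.07029 m³/s
Check: V = 1.83 m/s, Re = 3.04×10^5, f = 0.01696, h_f = 19.7 m ≈ 19.6 m ✓

Q ≈ 0.0703 m³/s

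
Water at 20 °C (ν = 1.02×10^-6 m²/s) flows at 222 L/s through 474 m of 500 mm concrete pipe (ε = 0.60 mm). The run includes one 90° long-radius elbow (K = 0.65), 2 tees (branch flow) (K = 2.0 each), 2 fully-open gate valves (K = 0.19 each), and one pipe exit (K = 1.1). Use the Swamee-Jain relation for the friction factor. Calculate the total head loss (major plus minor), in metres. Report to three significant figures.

H_L ≈ 1.70 m

V = 4Q/(πD²) = 1.131 m/s; V²/2g = 0.06515 m
Re = 5.54×10^5, ε/D = 0.00120 → f = 0.02113 (Swamee-Jain)
Major: h_f = f(L/D)·V²/2g = 0.02113·948.0·0.06515 = 1.305 m
Minor: ΣK = 6.13; h_m = ΣK·V²/2g = 0.3994 m
Total H_L = 1.305 + 0.3994 = 1.704 m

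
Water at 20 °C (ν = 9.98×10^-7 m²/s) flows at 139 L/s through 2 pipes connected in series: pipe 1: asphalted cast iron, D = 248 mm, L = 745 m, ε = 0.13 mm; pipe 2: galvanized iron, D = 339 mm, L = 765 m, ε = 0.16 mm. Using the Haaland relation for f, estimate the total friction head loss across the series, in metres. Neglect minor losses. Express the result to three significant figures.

Pipe 1: V = 2.878 m/s, Re = 7.15×10^5, ε/D = 5.24×10^-4, f = 0.01750, h_1 = f(L/D)V²/2g = 22.18 m
Pipe 2: V = 1.540 m/s, Re = 5.23×10^5, ε/D = 4.72×10^-4, f = 0.01736, h_2 = f(L/D)V²/2g = 4.736 m
Series → Q common, losses add: H = Σh = 26.92 m

H ≈ 26.9 m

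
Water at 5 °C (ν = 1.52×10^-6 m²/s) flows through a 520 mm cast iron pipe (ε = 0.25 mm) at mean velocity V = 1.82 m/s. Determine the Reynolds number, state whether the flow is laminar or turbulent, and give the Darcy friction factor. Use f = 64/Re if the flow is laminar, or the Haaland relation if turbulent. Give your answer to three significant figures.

Re ≈ 6.23×10^5; turbulent; f ≈ 0.0173

Re = VD/ν = 1.820·0.520/1.52×10^-6 = 6.23×10^5
Re > 4000 → turbulent; ε/D = 4.81×10^-4
Haaland: f = 0.01729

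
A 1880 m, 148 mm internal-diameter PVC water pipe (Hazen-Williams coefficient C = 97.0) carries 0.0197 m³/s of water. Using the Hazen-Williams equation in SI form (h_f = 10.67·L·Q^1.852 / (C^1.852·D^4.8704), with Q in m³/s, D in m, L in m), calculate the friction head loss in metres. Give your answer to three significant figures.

h_f ≈ 32.0 m

h_f = 10.67·1880·0.0197^1.852 / (97.0^1.852·0.148^4.8704) = 32.01 m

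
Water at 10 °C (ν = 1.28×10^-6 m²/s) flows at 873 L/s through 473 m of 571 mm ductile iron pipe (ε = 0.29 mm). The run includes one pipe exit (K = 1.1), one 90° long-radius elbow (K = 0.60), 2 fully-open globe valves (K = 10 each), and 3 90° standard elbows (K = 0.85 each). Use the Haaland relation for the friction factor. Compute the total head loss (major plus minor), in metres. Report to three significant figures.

H_L ≈ 22.7 m

V = 4Q/(πD²) = 3.409 m/s; V²/2g = 0.5924 m
Re = 1.52×10^6, ε/D = 5.08×10^-4 → f = 0.01708 (Haaland)
Major: h_f = f(L/D)·V²/2g = 0.01708·828.4·0.5924 = 8.382 m
Minor: ΣK = 24.2; h_m = ΣK·V²/2g = 14.37 m
Total H_L = 8.382 + 14.37 = 22.75 m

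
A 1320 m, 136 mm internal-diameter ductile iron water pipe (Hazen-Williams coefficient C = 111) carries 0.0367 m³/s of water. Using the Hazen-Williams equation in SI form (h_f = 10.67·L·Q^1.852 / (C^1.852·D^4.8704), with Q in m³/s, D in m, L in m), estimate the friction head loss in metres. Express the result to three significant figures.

h_f ≈ 83.7 m

h_f = 10.67·1320·0.0367^1.852 / (111^1.852·0.136^4.8704) = 83.67 m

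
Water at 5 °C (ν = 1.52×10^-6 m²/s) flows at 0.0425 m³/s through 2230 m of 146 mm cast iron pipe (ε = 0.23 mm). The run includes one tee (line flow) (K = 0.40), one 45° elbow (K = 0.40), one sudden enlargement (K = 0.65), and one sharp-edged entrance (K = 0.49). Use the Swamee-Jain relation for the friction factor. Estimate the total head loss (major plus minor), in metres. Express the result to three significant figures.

H_L ≈ 116 m

V = 4Q/(πD²) = 2.539 m/s; V²/2g = 0.3285 m
Re = 2.44×10^5, ε/D = 0.00158 → f = 0.02303 (Swamee-Jain)
Major: h_f = f(L/D)·V²/2g = 0.02303·15274·0.3285 = 115.5 m
Minor: ΣK = 1.94; h_m = ΣK·V²/2g = 0.6372 m
Total H_L = 115.5 + 0.6372 = 116.2 m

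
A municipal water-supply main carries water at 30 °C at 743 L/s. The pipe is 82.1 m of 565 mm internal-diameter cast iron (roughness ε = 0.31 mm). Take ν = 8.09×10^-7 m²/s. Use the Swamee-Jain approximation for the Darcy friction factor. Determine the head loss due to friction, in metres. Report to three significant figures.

h_f ≈ 1.13 m

V = 4Q/(πD²) = 4·0.743/(π·0.565²) = 2.963 m/s
Re = VD/ν = 2.963·0.565/8.09×10^-7 = 2.07×10^6 → turbulent
ε/D = 0.31/565 = 5.49×10^-4
Swamee-Jain: f = 0.01735
h_f = f(L/D)V²/(2g) = 0.01735·(82.1/0.565)·2.963²/(2·9.81) = 1.129 m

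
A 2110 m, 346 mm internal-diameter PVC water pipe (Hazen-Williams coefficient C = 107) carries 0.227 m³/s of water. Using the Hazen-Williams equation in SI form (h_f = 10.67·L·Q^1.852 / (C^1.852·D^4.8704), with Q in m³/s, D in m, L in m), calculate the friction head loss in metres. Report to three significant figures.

h_f = 10.67·2110·0.227^1.852 / (107^1.852·0.346^4.8704) = 44.29 m

h_f ≈ 44.3 m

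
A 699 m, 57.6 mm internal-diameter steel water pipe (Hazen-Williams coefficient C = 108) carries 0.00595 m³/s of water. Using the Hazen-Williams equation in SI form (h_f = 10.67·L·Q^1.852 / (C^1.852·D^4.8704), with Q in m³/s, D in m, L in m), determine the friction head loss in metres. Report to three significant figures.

h_f ≈ 105 m

h_f = 10.67·699·0.00595^1.852 / (108^1.852·0.0576^4.8704) = 105.3 m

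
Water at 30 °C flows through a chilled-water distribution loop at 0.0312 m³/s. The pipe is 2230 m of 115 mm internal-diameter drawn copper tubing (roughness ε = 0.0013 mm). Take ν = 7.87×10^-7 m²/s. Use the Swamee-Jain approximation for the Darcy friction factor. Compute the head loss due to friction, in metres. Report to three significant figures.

h_f ≈ 121 m

V = 4Q/(πD²) = 4·0.0312/(π·0.115²) = 3.004 m/s
Re = VD/ν = 3.004·0.115/7.87×10^-7 = 4.39×10^5 → turbulent
ε/D = 0.0013/115 = 1.13×10^-5
Swamee-Jain: f = 0.01357
h_f = f(L/D)V²/(2g) = 0.01357·(2230/0.115)·3.004²/(2·9.81) = 121.0 m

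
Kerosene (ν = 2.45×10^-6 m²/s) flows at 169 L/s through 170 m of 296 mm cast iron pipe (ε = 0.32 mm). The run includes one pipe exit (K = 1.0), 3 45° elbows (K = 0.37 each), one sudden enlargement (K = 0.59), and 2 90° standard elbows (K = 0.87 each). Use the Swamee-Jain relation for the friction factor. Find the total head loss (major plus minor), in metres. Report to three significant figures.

V = 4Q/(πD²) = 2.456 m/s; V²/2g = 0.3074 m
Re = 2.97×10^5, ε/D = 0.00108 → f = 0.02109 (Swamee-Jain)
Major: h_f = f(L/D)·V²/2g = 0.02109·574.3·0.3074 = 3.723 m
Minor: ΣK = 4.44; h_m = ΣK·V²/2g = 1.365 m
Total H_L = 3.723 + 1.365 = 5.088 m

H_L ≈ 5.09 m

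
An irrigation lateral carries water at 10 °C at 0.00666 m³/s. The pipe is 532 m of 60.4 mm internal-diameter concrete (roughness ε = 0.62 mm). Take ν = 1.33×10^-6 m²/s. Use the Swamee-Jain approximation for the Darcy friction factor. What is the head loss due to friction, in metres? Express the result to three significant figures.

h_f ≈ 94.7 m

V = 4Q/(πD²) = 4·0.00666/(π·0.0604²) = 2.324 m/s
Re = VD/ν = 2.324·0.0604/1.33×10^-6 = 1.06×10^5 → turbulent
ε/D = 0.62/60.4 = 0.0103
Swamee-Jain: f = 0.03904
h_f = f(L/D)V²/(2g) = 0.03904·(532/0.0604)·2.324²/(2·9.81) = 94.69 m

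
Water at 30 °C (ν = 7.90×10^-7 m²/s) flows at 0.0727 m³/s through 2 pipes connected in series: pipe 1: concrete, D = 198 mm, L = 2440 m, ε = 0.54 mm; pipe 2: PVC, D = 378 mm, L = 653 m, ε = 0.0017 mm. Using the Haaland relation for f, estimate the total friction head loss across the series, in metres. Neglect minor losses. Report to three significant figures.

H ≈ 90.7 m

Pipe 1: V = 2.361 m/s, Re = 5.92×10^5, ε/D = 0.00273, f = 0.02575, h_1 = f(L/D)V²/2g = 90.16 m
Pipe 2: V = 0.6478 m/s, Re = 3.10×10^5, ε/D = 4.50×10^-6, f = 0.01429, h_2 = f(L/D)V²/2g = 0.5281 m
Series → Q common, losses add: H = Σh = 90.69 m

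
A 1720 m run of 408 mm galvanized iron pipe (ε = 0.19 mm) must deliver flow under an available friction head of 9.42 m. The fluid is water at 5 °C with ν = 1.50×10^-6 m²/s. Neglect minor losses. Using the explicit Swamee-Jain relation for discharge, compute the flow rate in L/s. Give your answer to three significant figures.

Swamee-Jain (Type II): Q = -0.965·√(gD⁵h_f/L)·ln[ε/(3.7D) + √(3.17ν²L/(gD³h_f))]
√(gD⁵h_f/L) = √(9.81·0.408⁵·9.42/1720) = 0.02465
ε/(3.7D) = 1.26×10^-4; √(3.17ν²L/(gD³h_f)) = 4.42×10^-5
Q = -0.965·0.02465·ln(1.701×10^-4) = 0.2064 m³/s
Check: V = 1.58 m/s, Re = 4.29×10^5, f = 0.01771, h_f = 9.48 m ≈ 9.42 m ✓

Q ≈ 206 L/s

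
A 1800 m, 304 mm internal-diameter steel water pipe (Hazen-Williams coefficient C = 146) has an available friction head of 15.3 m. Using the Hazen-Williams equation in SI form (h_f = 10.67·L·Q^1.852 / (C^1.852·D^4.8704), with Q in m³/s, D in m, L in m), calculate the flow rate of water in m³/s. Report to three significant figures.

Q ≈ 0.135 m³/s

Rearranging: Q = [h_f·C^1.852·D^4.8704 / (10.67·L)]^(1/1.852)
Q = [15.3·146^1.852·0.304^4.8704 / (10.67·1800)]^0.540 = 0.1353 m³/s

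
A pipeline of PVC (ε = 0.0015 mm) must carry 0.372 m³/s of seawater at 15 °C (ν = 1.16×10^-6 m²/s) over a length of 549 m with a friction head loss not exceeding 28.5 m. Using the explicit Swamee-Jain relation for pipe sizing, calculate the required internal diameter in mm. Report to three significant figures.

D ≈ 303 mm

Swamee-Jain (Type III): D = 0.66·[ε^1.25·(LQ²/(gh_f))^4.75 + ν·Q^9.4·(L/(gh_f))^5.2]^0.04
LQ²/(gh_f) = 0.2717; L/(gh_f) = 1.964
Term 1 = ε^1.25·(…)^4.75 = 1.08×10^-10; Term 2 = ν·Q^9.4·(…)^5.2 = 3.56×10^-9
D = 0.66·(1.08×10^-10 + 3.56×10^-9)^0.04 = 0.3035 m = 303 mm
Check: V = 5.14 m/s, Re = 1.35×10^6, f = 0.01120, h_f = 27.3 m ≈ 28.5 m ✓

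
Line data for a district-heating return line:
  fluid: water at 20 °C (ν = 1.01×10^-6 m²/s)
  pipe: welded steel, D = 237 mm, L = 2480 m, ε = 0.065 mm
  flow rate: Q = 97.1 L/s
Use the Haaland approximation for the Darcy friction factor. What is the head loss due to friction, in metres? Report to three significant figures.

V = 4Q/(πD²) = 4·0.0971/(π·0.237²) = 2.201 m/s
Re = VD/ν = 2.201·0.237/1.01×10^-6 = 5.16×10^5 → turbulent
ε/D = 0.065/237 = 2.74×10^-4
Haaland: f = 0.01591
h_f = f(L/D)V²/(2g) = 0.01591·(2480/0.237)·2.201²/(2·9.81) = 41.11 m

h_f ≈ 41.1 m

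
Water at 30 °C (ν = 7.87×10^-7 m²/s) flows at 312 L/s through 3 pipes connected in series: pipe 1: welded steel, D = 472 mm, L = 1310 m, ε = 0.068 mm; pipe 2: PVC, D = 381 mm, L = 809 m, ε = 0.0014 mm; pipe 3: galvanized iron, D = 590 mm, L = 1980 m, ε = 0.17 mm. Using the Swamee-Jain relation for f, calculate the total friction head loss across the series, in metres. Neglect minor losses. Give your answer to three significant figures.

Pipe 1: V = 1.783 m/s, Re = 1.07×10^6, ε/D = 1.44×10^-4, f = 0.01405, h_1 = f(L/D)V²/2g = 6.318 m
Pipe 2: V = 2.737 m/s, Re = 1.32×10^6, ε/D = 3.67×10^-6, f = 0.01119, h_2 = f(L/D)V²/2g = 9.067 m
Pipe 3: V = 1.141 m/s, Re = 8.56×10^5, ε/D = 2.88×10^-4, f = 0.01576, h_3 = f(L/D)V²/2g = 3.512 m
Series → Q common, losses add: H = Σh = 18.90 m

H ≈ 18.9 m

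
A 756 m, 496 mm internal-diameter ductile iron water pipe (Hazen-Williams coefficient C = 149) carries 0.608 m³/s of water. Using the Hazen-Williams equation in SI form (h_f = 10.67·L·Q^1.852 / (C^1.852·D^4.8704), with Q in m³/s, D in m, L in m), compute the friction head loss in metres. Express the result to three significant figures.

h_f ≈ 9.22 m

h_f = 10.67·756·0.608^1.852 / (149^1.852·0.496^4.8704) = 9.223 m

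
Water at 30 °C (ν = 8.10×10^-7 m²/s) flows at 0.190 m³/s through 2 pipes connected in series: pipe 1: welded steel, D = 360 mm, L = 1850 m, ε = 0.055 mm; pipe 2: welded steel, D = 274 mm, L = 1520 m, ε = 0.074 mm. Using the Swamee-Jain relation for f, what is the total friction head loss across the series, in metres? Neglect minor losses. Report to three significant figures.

H ≈ 58.4 m

Pipe 1: V = 1.867 m/s, Re = 8.30×10^5, ε/D = 1.53×10^-4, f = 0.01441, h_1 = f(L/D)V²/2g = 13.15 m
Pipe 2: V = 3.222 m/s, Re = 1.09×10^6, ε/D = 2.70×10^-4, f = 0.01542, h_2 = f(L/D)V²/2g = 45.28 m
Series → Q common, losses add: H = Σh = 58.42 m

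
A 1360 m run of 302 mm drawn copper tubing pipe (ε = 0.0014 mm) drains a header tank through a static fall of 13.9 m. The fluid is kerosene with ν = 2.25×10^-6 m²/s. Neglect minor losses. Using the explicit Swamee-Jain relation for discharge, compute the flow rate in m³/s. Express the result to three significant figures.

Q ≈ 0.145 m³/s

Swamee-Jain (Type II): Q = -0.965·√(gD⁵h_f/L)·ln[ε/(3.7D) + √(3.17ν²L/(gD³h_f))]
√(gD⁵h_f/L) = √(9.81·0.302⁵·13.9/1360) = 0.01587
ε/(3.7D) = 1.25×10^-6; √(3.17ν²L/(gD³h_f)) = 7.62×10^-5
Q = -0.965·0.01587·ln(7.748×10^-5) = 0.1450 m³/s
Check: V = 2.02 m/s, Re = 2.72×10^5, f = 0.01470, h_f = 13.8 m ≈ 13.9 m ✓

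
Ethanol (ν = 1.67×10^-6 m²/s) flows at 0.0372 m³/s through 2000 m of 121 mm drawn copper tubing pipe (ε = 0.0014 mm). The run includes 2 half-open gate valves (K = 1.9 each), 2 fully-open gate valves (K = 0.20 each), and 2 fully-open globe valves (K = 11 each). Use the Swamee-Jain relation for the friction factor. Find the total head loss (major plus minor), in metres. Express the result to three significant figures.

H_L ≈ 148 m

V = 4Q/(πD²) = 3.235 m/s; V²/2g = 0.5334 m
Re = 2.34×10^5, ε/D = 1.16×10^-5 → f = 0.01518 (Swamee-Jain)
Major: h_f = f(L/D)·V²/2g = 0.01518·16529·0.5334 = 133.8 m
Minor: ΣK = 26.2; h_m = ΣK·V²/2g = 13.98 m
Total H_L = 133.8 + 13.98 = 147.8 m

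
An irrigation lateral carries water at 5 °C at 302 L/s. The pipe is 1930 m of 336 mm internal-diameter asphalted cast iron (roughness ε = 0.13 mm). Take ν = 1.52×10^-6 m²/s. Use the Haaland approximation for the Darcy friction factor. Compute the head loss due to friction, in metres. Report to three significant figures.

h_f ≈ 56.0 m

V = 4Q/(πD²) = 4·0.302/(π·0.336²) = 3.406 m/s
Re = VD/ν = 3.406·0.336/1.52×10^-6 = 7.53×10^5 → turbulent
ε/D = 0.13/336 = 3.87×10^-4
Haaland: f = 0.01650
h_f = f(L/D)V²/(2g) = 0.01650·(1930/0.336)·3.406²/(2·9.81) = 56.04 m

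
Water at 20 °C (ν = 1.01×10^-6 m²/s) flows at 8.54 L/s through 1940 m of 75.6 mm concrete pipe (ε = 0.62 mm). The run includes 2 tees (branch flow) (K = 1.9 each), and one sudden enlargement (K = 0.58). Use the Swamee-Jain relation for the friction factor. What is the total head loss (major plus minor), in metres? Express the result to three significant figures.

V = 4Q/(πD²) = 1.902 m/s; V²/2g = 0.1845 m
Re = 1.42×10^5, ε/D = 0.00820 → f = 0.03617 (Swamee-Jain)
Major: h_f = f(L/D)·V²/2g = 0.03617·25661·0.1845 = 171.2 m
Minor: ΣK = 4.38; h_m = ΣK·V²/2g = 0.8080 m
Total H_L = 171.2 + 0.8080 = 172.0 m

H_L ≈ 172 m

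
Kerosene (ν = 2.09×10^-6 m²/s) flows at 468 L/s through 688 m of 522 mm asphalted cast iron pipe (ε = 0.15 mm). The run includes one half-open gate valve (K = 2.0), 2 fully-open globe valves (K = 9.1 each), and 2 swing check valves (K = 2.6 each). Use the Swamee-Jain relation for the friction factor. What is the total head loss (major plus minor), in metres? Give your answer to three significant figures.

H_L ≈ 11.4 m

V = 4Q/(πD²) = 2.187 m/s; V²/2g = 0.2437 m
Re = 5.46×10^5, ε/D = 2.87×10^-4 → f = 0.01617 (Swamee-Jain)
Major: h_f = f(L/D)·V²/2g = 0.01617·1318·0.2437 = 5.196 m
Minor: ΣK = 25.4; h_m = ΣK·V²/2g = 6.191 m
Total H_L = 5.196 + 6.191 = 11.39 m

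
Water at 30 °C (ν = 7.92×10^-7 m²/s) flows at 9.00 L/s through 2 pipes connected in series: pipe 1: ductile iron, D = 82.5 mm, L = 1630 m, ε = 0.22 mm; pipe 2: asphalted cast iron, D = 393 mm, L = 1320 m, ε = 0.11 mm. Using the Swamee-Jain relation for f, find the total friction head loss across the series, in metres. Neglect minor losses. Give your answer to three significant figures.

H ≈ 75.2 m

Pipe 1: V = 1.684 m/s, Re = 1.75×10^5, ε/D = 0.00267, f = 0.02634, h_1 = f(L/D)V²/2g = 75.19 m
Pipe 2: V = 0.07419 m/s, Re = 3.68×10^4, ε/D = 2.80×10^-4, f = 0.02320, h_2 = f(L/D)V²/2g = 0.02186 m
Series → Q common, losses add: H = Σh = 75.21 m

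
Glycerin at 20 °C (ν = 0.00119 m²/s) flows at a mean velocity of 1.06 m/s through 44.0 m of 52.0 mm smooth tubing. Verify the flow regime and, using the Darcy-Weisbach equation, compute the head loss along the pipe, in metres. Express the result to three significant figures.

Re = VD/ν = 1.06·0.05200/0.00119 = 46.3 → laminar (Re < 2300)
f = 64/Re = 1.382
h_f = f(L/D)V²/(2g) = 1.382·(44.0/0.05200)·1.06²/(2·9.81) = 66.95 m

h_f ≈ 67.0 m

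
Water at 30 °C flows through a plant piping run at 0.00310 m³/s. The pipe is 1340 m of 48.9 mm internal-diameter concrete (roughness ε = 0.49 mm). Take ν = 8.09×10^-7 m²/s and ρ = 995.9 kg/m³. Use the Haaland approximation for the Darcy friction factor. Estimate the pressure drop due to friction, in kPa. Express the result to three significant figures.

V = 4Q/(πD²) = 4·0.00310/(π·0.0489²) = 1.651 m/s
Re = VD/ν = 1.651·0.0489/8.09×10^-7 = 9.98×10^4 → turbulent
ε/D = 0.49/48.9 = 0.0100
Haaland: f = 0.03857
h_f = f(L/D)V²/(2g) = 0.03857·(1340/0.0489)·1.651²/(2·9.81) = 146.8 m
Δp = ρg·h_f = 995.9·9.81·146.8 = 1434 kPa

Δp ≈ 1430 kPa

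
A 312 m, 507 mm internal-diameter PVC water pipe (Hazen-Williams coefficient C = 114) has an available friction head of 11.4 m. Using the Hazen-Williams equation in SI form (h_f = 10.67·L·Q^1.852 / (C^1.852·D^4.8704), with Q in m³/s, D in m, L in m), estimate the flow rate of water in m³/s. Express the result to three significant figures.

Q ≈ 0.891 m³/s

Rearranging: Q = [h_f·C^1.852·D^4.8704 / (10.67·L)]^(1/1.852)
Q = [11.4·114^1.852·0.507^4.8704 / (10.67·312)]^0.540 = 0.8911 m³/s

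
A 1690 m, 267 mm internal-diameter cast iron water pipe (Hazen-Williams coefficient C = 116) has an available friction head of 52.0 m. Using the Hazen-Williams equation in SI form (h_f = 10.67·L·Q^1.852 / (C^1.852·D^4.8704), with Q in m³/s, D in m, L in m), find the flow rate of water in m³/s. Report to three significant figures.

Q ≈ 0.153 m³/s

Rearranging: Q = [h_f·C^1.852·D^4.8704 / (10.67·L)]^(1/1.852)
Q = [52.0·116^1.852·0.267^4.8704 / (10.67·1690)]^0.540 = 0.1530 m³/s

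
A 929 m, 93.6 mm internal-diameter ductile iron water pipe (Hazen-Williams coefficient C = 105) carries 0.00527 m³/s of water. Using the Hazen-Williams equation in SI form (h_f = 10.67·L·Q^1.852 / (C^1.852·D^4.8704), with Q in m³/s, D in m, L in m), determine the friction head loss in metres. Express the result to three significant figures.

h_f = 10.67·929·0.00527^1.852 / (105^1.852·0.0936^4.8704) = 11.07 m

h_f ≈ 11.1 m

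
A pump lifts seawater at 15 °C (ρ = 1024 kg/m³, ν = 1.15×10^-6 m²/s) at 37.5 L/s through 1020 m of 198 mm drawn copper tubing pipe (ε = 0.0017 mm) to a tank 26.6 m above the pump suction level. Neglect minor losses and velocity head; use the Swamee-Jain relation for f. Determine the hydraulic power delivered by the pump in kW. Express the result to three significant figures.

V = 4Q/(πD²) = 1.218 m/s; Re = 2.10×10^5; ε/D = 8.59×10^-6; f = 0.01547
h_f = f(L/D)V²/2g = 6.025 m
Total head H = z + h_f = 26.6 + 6.025 = 32.63 m
P_hyd = ρgQH = 1024·9.81·0.0375·32.63 = 12.29 kW

P_hyd ≈ 12.3 kW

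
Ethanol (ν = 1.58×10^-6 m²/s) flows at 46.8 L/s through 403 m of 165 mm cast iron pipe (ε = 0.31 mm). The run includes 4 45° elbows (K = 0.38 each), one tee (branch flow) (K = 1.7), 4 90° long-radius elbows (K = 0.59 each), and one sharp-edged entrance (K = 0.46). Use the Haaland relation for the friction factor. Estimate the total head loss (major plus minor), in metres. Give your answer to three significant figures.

V = 4Q/(πD²) = 2.189 m/s; V²/2g = 0.2442 m
Re = 2.29×10^5, ε/D = 0.00188 → f = 0.02380 (Haaland)
Major: h_f = f(L/D)·V²/2g = 0.02380·2442·0.2442 = 14.19 m
Minor: ΣK = 6.04; h_m = ΣK·V²/2g = 1.475 m
Total H_L = 14.19 + 1.475 = 15.67 m

H_L ≈ 15.7 m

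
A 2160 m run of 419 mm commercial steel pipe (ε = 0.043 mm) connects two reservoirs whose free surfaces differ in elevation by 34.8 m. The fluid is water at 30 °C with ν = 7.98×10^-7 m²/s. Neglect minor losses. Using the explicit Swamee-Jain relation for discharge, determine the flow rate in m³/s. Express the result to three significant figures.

Swamee-Jain (Type II): Q = -0.965·√(gD⁵h_f/L)·ln[ε/(3.7D) + √(3.17ν²L/(gD³h_f))]
√(gD⁵h_f/L) = √(9.81·0.419⁵·34.8/2160) = 0.04518
ε/(3.7D) = 2.77×10^-5; √(3.17ν²L/(gD³h_f)) = 1.32×10^-5
Q = -0.965·0.04518·ln(4.091×10^-5) = 0.4405 m³/s
Check: V = 3.19 m/s, Re = 1.68×10^6, f = 0.01306, h_f = 35.0 m ≈ 34.8 m ✓

Q ≈ 0.441 m³/s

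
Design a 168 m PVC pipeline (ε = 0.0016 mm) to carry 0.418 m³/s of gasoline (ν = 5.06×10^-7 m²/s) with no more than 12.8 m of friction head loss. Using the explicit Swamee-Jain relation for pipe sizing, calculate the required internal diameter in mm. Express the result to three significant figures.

Swamee-Jain (Type III): D = 0.66·[ε^1.25·(LQ²/(gh_f))^4.75 + ν·Q^9.4·(L/(gh_f))^5.2]^0.04
LQ²/(gh_f) = 0.2338; L/(gh_f) = 1.338
Term 1 = ε^1.25·(…)^4.75 = 5.71×10^-11; Term 2 = ν·Q^9.4·(…)^5.2 = 6.32×10^-10
D = 0.66·(5.71×10^-11 + 6.32×10^-10)^0.04 = 0.2838 m = 284 mm
Check: V = 6.61 m/s, Re = 3.71×10^6, f = 0.009734, h_f = 12.8 m ≈ 12.8 m ✓

D ≈ 284 mm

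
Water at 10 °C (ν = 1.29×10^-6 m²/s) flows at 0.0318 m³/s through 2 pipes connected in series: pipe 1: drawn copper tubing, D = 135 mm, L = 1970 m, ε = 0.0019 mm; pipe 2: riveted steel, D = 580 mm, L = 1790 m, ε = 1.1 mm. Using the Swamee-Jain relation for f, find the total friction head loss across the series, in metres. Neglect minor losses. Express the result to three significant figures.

H ≈ 56.0 m

Pipe 1: V = 2.222 m/s, Re = 2.32×10^5, ε/D = 1.41×10^-5, f = 0.01523, h_1 = f(L/D)V²/2g = 55.90 m
Pipe 2: V = 0.1204 m/s, Re = 5.41×10^4, ε/D = 0.00190, f = 0.02632, h_2 = f(L/D)V²/2g = 0.05998 m
Series → Q common, losses add: H = Σh = 55.96 m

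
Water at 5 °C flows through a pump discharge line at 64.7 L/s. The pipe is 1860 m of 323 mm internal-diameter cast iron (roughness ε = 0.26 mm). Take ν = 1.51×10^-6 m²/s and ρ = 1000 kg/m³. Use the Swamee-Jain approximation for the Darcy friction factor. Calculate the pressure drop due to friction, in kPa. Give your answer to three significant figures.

Δp ≈ 37.0 kPa

V = 4Q/(πD²) = 4·0.0647/(π·0.323²) = 0.7896 m/s
Re = VD/ν = 0.7896·0.323/1.51×10^-6 = 1.69×10^5 → turbulent
ε/D = 0.26/323 = 8.05×10^-4
Swamee-Jain: f = 0.02064
h_f = f(L/D)V²/(2g) = 0.02064·(1860/0.323)·0.7896²/(2·9.81) = 3.777 m
Δp = ρg·h_f = 1000·9.81·3.777 = 37.05 kPa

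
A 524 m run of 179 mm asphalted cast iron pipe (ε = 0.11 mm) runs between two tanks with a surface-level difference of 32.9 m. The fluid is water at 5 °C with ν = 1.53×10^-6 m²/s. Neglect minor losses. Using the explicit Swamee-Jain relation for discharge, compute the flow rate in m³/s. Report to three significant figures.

Q ≈ 0.0868 m³/s

Swamee-Jain (Type II): Q = -0.965·√(gD⁵h_f/L)·ln[ε/(3.7D) + √(3.17ν²L/(gD³h_f))]
√(gD⁵h_f/L) = √(9.81·0.179⁵·32.9/524) = 0.01064
ε/(3.7D) = 1.66×10^-4; √(3.17ν²L/(gD³h_f)) = 4.58×10^-5
Q = -0.965·0.01064·ln(2.119×10^-4) = 0.08685 m³/s
Check: V = 3.45 m/s, Re = 4.04×10^5, f = 0.01864, h_f = 33.1 m ≈ 32.9 m ✓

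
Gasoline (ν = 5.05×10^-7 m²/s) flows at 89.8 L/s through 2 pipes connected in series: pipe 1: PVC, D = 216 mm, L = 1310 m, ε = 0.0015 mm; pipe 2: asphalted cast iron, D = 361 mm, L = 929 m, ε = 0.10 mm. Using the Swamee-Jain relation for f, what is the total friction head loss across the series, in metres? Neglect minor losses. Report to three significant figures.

H ≈ 23.3 m

Pipe 1: V = 2.451 m/s, Re = 1.05×10^6, ε/D = 6.94×10^-6, f = 0.01169, h_1 = f(L/D)V²/2g = 21.71 m
Pipe 2: V = 0.8773 m/s, Re = 6.27×10^5, ε/D = 2.77×10^-4, f = 0.01594, h_2 = f(L/D)V²/2g = 1.610 m
Series → Q common, losses add: H = Σh = 23.32 m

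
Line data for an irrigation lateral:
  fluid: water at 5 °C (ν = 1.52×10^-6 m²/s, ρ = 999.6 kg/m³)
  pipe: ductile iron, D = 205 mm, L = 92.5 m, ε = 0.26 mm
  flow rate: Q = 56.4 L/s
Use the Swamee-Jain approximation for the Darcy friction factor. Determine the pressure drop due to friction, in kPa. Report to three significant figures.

Δp ≈ 14.5 kPa

V = 4Q/(πD²) = 4·0.0564/(π·0.205²) = 1.709 m/s
Re = VD/ν = 1.709·0.205/1.52×10^-6 = 2.30×10^5 → turbulent
ε/D = 0.26/205 = 0.00127
Swamee-Jain: f = 0.02204
h_f = f(L/D)V²/(2g) = 0.02204·(92.5/0.205)·1.709²/(2·9.81) = 1.480 m
Δp = ρg·h_f = 999.6·9.81·1.480 = 14.51 kPa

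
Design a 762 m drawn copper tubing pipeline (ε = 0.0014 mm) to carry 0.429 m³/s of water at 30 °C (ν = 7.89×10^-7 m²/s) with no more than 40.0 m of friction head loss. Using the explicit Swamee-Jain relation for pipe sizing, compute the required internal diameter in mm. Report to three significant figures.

D ≈ 315 mm

Swamee-Jain (Type III): D = 0.66·[ε^1.25·(LQ²/(gh_f))^4.75 + ν·Q^9.4·(L/(gh_f))^5.2]^0.04
LQ²/(gh_f) = 0.3574; L/(gh_f) = 1.942
Term 1 = ε^1.25·(…)^4.75 = 3.63×10^-10; Term 2 = ν·Q^9.4·(…)^5.2 = 8.73×10^-9
D = 0.66·(3.63×10^-10 + 8.73×10^-9)^0.04 = 0.3147 m = 315 mm
Check: V = 5.52 m/s, Re = 2.20×10^6, f = 0.01039, h_f = 39.0 m ≈ 40.0 m ✓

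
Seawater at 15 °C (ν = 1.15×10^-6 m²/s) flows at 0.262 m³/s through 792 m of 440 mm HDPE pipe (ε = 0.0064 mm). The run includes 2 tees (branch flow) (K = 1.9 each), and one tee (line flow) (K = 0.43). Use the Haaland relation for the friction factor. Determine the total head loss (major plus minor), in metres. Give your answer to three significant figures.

H_L ≈ 4.08 m

V = 4Q/(πD²) = 1.723 m/s; V²/2g = 0.1513 m
Re = 6.59×10^5, ε/D = 1.45×10^-5 → f = 0.01264 (Haaland)
Major: h_f = f(L/D)·V²/2g = 0.01264·1800·0.1513 = 3.444 m
Minor: ΣK = 4.23; h_m = ΣK·V²/2g = 0.6401 m
Total H_L = 3.444 + 0.6401 = 4.084 m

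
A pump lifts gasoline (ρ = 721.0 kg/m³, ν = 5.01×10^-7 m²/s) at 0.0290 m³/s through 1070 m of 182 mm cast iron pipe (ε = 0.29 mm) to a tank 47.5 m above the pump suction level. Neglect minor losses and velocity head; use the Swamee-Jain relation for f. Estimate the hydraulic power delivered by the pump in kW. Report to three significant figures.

P_hyd ≈ 11.5 kW

V = 4Q/(πD²) = 1.115 m/s; Re = 4.05×10^5; ε/D = 0.00159; f = 0.02273
h_f = f(L/D)V²/2g = 8.462 m
Total head H = z + h_f = 47.5 + 8.462 = 55.96 m
P_hyd = ρgQH = 721.0·9.81·0.0290·55.96 = 11.48 kW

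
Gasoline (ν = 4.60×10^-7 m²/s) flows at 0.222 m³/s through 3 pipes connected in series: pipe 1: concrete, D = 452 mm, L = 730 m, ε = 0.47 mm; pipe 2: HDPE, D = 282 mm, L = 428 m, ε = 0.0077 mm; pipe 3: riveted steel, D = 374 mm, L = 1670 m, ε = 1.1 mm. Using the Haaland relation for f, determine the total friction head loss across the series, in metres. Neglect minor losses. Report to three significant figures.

H ≈ 38.3 m

Pipe 1: V = 1.384 m/s, Re = 1.36×10^6, ε/D = 0.00104, f = 0.02005, h_1 = f(L/D)V²/2g = 3.160 m
Pipe 2: V = 3.554 m/s, Re = 2.18×10^6, ε/D = 2.73×10^-5, f = 0.01105, h_2 = f(L/D)V²/2g = 10.80 m
Pipe 3: V = 2.021 m/s, Re = 1.64×10^6, ε/D = 0.00294, f = 0.02615, h_3 = f(L/D)V²/2g = 24.30 m
Series → Q common, losses add: H = Σh = 38.26 m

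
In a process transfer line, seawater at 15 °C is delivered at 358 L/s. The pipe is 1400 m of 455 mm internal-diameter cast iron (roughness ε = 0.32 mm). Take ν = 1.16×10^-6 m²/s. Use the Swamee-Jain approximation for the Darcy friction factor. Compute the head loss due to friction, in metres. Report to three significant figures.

h_f ≈ 14.1 m

V = 4Q/(πD²) = 4·0.358/(π·0.455²) = 2.202 m/s
Re = VD/ν = 2.202·0.455/1.16×10^-6 = 8.64×10^5 → turbulent
ε/D = 0.32/455 = 7.03×10^-4
Swamee-Jain: f = 0.01861
h_f = f(L/D)V²/(2g) = 0.01861·(1400/0.455)·2.202²/(2·9.81) = 14.15 m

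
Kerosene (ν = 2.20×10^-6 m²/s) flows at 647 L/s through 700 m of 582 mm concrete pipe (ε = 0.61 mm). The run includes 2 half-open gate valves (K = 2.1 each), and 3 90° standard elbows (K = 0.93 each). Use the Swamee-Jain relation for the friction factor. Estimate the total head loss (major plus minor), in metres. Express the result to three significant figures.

V = 4Q/(πD²) = 2.432 m/s; V²/2g = 0.3015 m
Re = 6.43×10^5, ε/D = 0.00105 → f = 0.02042 (Swamee-Jain)
Major: h_f = f(L/D)·V²/2g = 0.02042·1203·0.3015 = 7.406 m
Minor: ΣK = 6.99; h_m = ΣK·V²/2g = 2.107 m
Total H_L = 7.406 + 2.107 = 9.513 m

H_L ≈ 9.51 m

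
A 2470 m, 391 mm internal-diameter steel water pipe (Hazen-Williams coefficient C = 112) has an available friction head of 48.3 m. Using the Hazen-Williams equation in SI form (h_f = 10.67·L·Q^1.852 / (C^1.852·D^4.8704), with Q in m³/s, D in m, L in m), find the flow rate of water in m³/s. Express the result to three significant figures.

Rearranging: Q = [h_f·C^1.852·D^4.8704 / (10.67·L)]^(1/1.852)
Q = [48.3·112^1.852·0.391^4.8704 / (10.67·2470)]^0.540 = 0.3154 m³/s

Q ≈ 0.315 m³/s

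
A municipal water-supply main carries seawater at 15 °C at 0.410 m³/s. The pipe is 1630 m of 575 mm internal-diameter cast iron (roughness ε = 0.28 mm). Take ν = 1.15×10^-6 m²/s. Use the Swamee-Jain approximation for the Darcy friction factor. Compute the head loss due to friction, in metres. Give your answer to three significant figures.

V = 4Q/(πD²) = 4·0.410/(π·0.575²) = 1.579 m/s
Re = VD/ν = 1.579·0.575/1.15×10^-6 = 7.89×10^5 → turbulent
ε/D = 0.28/575 = 4.87×10^-4
Swamee-Jain: f = 0.01735
h_f = f(L/D)V²/(2g) = 0.01735·(1630/0.575)·1.579²/(2·9.81) = 6.249 m

h_f ≈ 6.25 m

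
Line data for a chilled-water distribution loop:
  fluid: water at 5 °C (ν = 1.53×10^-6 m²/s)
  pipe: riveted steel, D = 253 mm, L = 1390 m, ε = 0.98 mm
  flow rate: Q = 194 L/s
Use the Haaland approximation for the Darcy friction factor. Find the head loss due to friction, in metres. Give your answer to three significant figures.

V = 4Q/(πD²) = 4·0.194/(π·0.253²) = 3.859 m/s
Re = VD/ν = 3.859·0.253/1.53×10^-6 = 6.38×10^5 → turbulent
ε/D = 0.98/253 = 0.00387
Haaland: f = 0.02837
h_f = f(L/D)V²/(2g) = 0.02837·(1390/0.253)·3.859²/(2·9.81) = 118.3 m

h_f ≈ 118 m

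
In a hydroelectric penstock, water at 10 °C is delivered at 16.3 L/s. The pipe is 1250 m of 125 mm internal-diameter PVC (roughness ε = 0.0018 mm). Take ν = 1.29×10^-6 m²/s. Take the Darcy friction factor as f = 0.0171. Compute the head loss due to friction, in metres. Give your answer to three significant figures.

h_f ≈ 15.4 m

V = 4Q/(πD²) = 4·0.0163/(π·0.125²) = 1.328 m/s
h_f = f(L/D)V²/(2g) = 0.01710·(1250/0.125)·1.328²/(2·9.81) = 15.38 m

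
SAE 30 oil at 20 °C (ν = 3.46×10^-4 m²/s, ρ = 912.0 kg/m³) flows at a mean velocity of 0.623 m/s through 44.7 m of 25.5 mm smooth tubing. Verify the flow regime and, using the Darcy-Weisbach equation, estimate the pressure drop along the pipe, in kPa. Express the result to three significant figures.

Δp ≈ 432 kPa

Re = VD/ν = 0.623·0.02550/3.46×10^-4 = 45.9 → laminar (Re < 2300)
f = 64/Re = 1.394
h_f = f(L/D)V²/(2g) = 1.394·(44.7/0.02550)·0.623²/(2·9.81) = 48.34 m
Δp = ρg·h_f = 912.0·9.81·48.34 = 432.5 kPa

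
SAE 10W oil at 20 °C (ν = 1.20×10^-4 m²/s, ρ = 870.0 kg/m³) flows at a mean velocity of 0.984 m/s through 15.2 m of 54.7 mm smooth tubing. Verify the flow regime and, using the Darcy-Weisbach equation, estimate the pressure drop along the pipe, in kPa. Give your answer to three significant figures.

Δp ≈ 16.7 kPa

Re = VD/ν = 0.984·0.05470/1.20×10^-4 = 449 → laminar (Re < 2300)
f = 64/Re = 0.1427
h_f = f(L/D)V²/(2g) = 0.1427·(15.2/0.05470)·0.984²/(2·9.81) = 1.957 m
Δp = ρg·h_f = 870.0·9.81·1.957 = 16.70 kPa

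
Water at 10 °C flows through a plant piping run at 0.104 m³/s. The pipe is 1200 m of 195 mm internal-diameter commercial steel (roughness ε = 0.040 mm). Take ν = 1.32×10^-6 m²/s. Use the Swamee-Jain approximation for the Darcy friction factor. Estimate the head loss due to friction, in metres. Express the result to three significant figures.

V = 4Q/(πD²) = 4·0.104/(π·0.195²) = 3.482 m/s
Re = VD/ν = 3.482·0.195/1.32×10^-6 = 5.14×10^5 → turbulent
ε/D = 0.040/195 = 2.05×10^-4
Swamee-Jain: f = 0.01552
h_f = f(L/D)V²/(2g) = 0.01552·(1200/0.195)·3.482²/(2·9.81) = 59.04 m

h_f ≈ 59.0 m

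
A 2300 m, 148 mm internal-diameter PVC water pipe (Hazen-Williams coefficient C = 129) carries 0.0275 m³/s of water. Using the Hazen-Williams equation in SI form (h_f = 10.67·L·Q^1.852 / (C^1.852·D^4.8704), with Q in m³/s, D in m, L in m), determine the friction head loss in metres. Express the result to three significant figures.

h_f = 10.67·2300·0.0275^1.852 / (129^1.852·0.148^4.8704) = 42.84 m

h_f ≈ 42.8 m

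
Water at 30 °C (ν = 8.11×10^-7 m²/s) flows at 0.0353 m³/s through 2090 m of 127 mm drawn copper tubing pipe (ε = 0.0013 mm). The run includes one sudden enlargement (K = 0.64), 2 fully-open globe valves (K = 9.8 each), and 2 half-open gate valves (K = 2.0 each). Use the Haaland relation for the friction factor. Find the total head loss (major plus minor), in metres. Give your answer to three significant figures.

H_L ≈ 97.5 m

V = 4Q/(πD²) = 2.787 m/s; V²/2g = 0.3958 m
Re = 4.36×10^5, ε/D = 1.02×10^-5 → f = 0.01349 (Haaland)
Major: h_f = f(L/D)·V²/2g = 0.01349·16457·0.3958 = 87.88 m
Minor: ΣK = 24.2; h_m = ΣK·V²/2g = 9.594 m
Total H_L = 87.88 + 9.594 = 97.47 m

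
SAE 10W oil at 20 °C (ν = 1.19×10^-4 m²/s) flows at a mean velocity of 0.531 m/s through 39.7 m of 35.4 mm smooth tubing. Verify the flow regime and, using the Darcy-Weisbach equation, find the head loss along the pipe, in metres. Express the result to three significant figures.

Re = VD/ν = 0.531·0.03540/1.19×10^-4 = 158 → laminar (Re < 2300)
f = 64/Re = 0.4052
h_f = f(L/D)V²/(2g) = 0.4052·(39.7/0.03540)·0.531²/(2·9.81) = 6.530 m

h_f ≈ 6.53 m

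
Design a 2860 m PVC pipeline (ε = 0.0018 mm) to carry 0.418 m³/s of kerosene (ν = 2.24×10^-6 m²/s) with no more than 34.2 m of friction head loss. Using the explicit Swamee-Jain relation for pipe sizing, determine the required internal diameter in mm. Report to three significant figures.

Swamee-Jain (Type III): D = 0.66·[ε^1.25·(LQ²/(gh_f))^4.75 + ν·Q^9.4·(L/(gh_f))^5.2]^0.04
LQ²/(gh_f) = 1.489; L/(gh_f) = 8.525
Term 1 = ε^1.25·(…)^4.75 = 4.37×10^-7; Term 2 = ν·Q^9.4·(…)^5.2 = 4.25×10^-5
D = 0.66·(4.37×10^-7 + 4.25×10^-5)^0.04 = 0.4414 m = 441 mm
Check: V = 2.73 m/s, Re = 5.38×10^5, f = 0.01299, h_f = 32.0 m ≈ 34.2 m ✓

D ≈ 441 mm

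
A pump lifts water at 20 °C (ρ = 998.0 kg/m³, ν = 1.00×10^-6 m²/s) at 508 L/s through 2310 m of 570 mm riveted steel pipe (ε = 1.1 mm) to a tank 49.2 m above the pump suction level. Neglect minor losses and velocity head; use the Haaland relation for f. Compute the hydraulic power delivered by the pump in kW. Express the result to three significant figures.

P_hyd ≈ 340 kW

V = 4Q/(πD²) = 1.991 m/s; Re = 1.13×10^6; ε/D = 0.00193; f = 0.02339
h_f = f(L/D)V²/2g = 19.15 m
Total head H = z + h_f = 49.2 + 19.15 = 68.35 m
P_hyd = ρgQH = 998.0·9.81·0.508·68.35 = 339.9 kW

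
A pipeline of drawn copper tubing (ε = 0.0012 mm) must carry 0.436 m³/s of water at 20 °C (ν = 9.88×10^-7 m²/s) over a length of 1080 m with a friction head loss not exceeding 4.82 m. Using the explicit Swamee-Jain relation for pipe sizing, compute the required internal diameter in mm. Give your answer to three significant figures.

Swamee-Jain (Type III): D = 0.66·[ε^1.25·(LQ²/(gh_f))^4.75 + ν·Q^9.4·(L/(gh_f))^5.2]^0.04
LQ²/(gh_f) = 4.342; L/(gh_f) = 22.84
Term 1 = ε^1.25·(…)^4.75 = 4.25×10^-5; Term 2 = ν·Q^9.4·(…)^5.2 = 0.00469
D = 0.66·(4.25×10^-5 + 0.00469)^0.04 = 0.5328 m = 533 mm
Check: V = 1.96 m/s, Re = 1.05×10^6, f = 0.01156, h_f = 4.57 m ≈ 4.82 m ✓

D ≈ 533 mm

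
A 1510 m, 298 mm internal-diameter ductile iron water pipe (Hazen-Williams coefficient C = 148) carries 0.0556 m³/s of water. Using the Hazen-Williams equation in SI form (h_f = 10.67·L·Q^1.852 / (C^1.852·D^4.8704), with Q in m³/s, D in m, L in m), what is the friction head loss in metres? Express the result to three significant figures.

h_f = 10.67·1510·0.0556^1.852 / (148^1.852·0.298^4.8704) = 2.657 m

h_f ≈ 2.66 m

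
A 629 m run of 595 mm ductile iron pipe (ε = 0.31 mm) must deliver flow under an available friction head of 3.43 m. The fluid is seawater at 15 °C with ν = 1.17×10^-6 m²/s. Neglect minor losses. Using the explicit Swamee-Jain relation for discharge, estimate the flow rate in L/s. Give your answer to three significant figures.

Swamee-Jain (Type II): Q = -0.965·√(gD⁵h_f/L)·ln[ε/(3.7D) + √(3.17ν²L/(gD³h_f))]
√(gD⁵h_f/L) = √(9.81·0.595⁵·3.43/629) = 0.06316
ε/(3.7D) = 1.41×10^-4; √(3.17ν²L/(gD³h_f)) = 1.96×10^-5
Q = -0.965·0.06316·ln(1.604×10^-4) = 0.5326 m³/s
Check: V = 1.92 m/s, Re = 9.74×10^5, f = 0.01745, h_f = 3.45 m ≈ 3.43 m ✓

Q ≈ 533 L/s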